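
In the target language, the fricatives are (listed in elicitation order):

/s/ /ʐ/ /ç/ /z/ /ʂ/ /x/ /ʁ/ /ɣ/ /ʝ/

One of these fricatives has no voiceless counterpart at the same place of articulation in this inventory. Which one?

Alveolar: /s/ ~ /z/
Retroflex: /ʂ/ ~ /ʐ/
Palatal: /ç/ ~ /ʝ/
Velar: /x/ ~ /ɣ/
Uvular: only /ʁ/ (voiced); no voiceless partner.
So /ʁ/ is the unpaired segment.

/ʁ/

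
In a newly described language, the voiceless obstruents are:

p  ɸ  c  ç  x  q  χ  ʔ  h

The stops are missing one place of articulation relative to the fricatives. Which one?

Stop: /p/ (bilabial), /c/ (palatal), /q/ (uvular), /ʔ/ (glottal).
Fricative: /ɸ/ (bilabial), /ç/ (palatal), /x/ (velar), /χ/ (uvular), /h/ (glottal).
Every place of articulation has a stop member except velar, where /k/ would be expected.

velar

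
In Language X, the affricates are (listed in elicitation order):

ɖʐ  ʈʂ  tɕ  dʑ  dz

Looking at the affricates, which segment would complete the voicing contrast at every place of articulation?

place of articulation  voiceless  voiced  
alveolar          —         dz      
retroflex         ʈʂ        ɖʐ      
alveolo-palatal   tɕ        dʑ      
The alveolar row has no voiceless member, so the gap is the voiceless alveolar affricate /ts/.

/ts/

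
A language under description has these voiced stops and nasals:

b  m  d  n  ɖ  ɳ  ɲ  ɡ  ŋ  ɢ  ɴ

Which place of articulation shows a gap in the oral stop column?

bilabial: oral stop /b/, nasal /m/.
alveolar: oral stop /d/, nasal /n/.
retroflex: oral stop /ɖ/, nasal /ɳ/.
palatal: oral stop —, nasal /ɲ/.
velar: oral stop /ɡ/, nasal /ŋ/.
uvular: oral stop /ɢ/, nasal /ɴ/.
Every place of articulation has an oral stop member except palatal, where /ɟ/ would be expected.

palatal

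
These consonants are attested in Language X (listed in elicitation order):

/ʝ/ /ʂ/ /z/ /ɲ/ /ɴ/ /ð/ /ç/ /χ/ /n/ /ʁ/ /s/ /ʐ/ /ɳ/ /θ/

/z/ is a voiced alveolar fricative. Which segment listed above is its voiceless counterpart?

/s/

The voiceless counterpart is a voiceless alveolar fricative — in this inventory, /s/.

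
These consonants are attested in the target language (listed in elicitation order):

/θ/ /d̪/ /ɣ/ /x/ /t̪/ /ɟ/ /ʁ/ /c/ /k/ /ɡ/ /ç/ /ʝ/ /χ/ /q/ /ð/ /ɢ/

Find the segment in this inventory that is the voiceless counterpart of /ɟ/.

/c/

/ɟ/ is a voiced palatal stop.
The voiceless counterpart is a voiceless palatal stop — in this inventory, /c/.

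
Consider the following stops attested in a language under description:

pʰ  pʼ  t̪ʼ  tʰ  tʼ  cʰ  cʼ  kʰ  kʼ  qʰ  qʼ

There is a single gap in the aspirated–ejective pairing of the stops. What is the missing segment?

Aspirated: /pʰ/ (bilabial), /tʰ/ (alveolar), /cʰ/ (palatal), /kʰ/ (velar), /qʰ/ (uvular).
Ejective: /pʼ/ (bilabial), /t̪ʼ/ (dental), /tʼ/ (alveolar), /cʼ/ (palatal), /kʼ/ (velar), /qʼ/ (uvular).
The dental row has no aspirated member, so the gap is the aspirated dental stop /t̪ʰ/.

/t̪ʰ/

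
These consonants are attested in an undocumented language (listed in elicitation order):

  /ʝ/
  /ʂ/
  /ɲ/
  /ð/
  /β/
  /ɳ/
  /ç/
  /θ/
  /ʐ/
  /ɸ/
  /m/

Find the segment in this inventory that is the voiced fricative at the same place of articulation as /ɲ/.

/ʝ/

/ɲ/ is a palatal nasal.
The voiced fricative at the same place is a voiced palatal fricative — in this inventory, /ʝ/.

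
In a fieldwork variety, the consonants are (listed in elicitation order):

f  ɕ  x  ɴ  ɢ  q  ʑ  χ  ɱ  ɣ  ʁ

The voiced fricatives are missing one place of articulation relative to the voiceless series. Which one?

labiodental

Voiceless: /f/ (labiodental), /ɕ/ (alveolo-palatal), /x/ (velar), /χ/ (uvular).
Voiced: /ʑ/ (alveolo-palatal), /ɣ/ (velar), /ʁ/ (uvular).
Every place of articulation has a voiced member except labiodental, where /v/ would be expected.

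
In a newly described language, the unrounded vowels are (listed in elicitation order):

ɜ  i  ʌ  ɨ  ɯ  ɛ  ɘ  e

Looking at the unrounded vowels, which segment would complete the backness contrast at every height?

/ɤ/

height            front     central   back    
high              i         ɨ         ɯ       
high-mid          e         ɘ         —       
low-mid           ɛ         ɜ         ʌ       
The high-mid row has no back member, so the gap is the high-mid back unrounded vowel /ɤ/.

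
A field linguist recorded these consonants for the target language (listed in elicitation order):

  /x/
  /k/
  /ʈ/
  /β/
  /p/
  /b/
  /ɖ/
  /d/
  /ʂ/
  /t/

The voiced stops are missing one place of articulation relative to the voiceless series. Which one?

Voiceless: /p/ (bilabial), /t/ (alveolar), /ʈ/ (retroflex), /k/ (velar).
Voiced: /b/ (bilabial), /d/ (alveolar), /ɖ/ (retroflex).
Every place of articulation has a voiced member except velar, where /ɡ/ would be expected.

velar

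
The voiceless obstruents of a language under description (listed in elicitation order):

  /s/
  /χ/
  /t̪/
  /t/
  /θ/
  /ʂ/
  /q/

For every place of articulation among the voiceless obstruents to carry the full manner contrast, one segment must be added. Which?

/ʈ/

Stop: /t̪/ (dental), /t/ (alveolar), /q/ (uvular).
Fricative: /θ/ (dental), /s/ (alveolar), /ʂ/ (retroflex), /χ/ (uvular).
The retroflex row has no stop member, so the gap is the retroflex stop /ʈ/.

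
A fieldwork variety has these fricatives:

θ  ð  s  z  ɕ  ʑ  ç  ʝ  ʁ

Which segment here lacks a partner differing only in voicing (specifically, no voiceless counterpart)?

Dental: /θ/ ~ /ð/
Alveolar: /s/ ~ /z/
Alveolo-palatal: /ɕ/ ~ /ʑ/
Palatal: /ç/ ~ /ʝ/
Uvular: only /ʁ/ (voiced); no voiceless partner.
So /ʁ/ is the unpaired segment.

/ʁ/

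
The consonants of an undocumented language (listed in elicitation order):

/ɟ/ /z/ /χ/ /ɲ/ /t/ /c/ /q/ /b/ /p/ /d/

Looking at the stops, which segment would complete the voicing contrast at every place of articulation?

Voiceless: /p/ (bilabial), /t/ (alveolar), /c/ (palatal), /q/ (uvular).
Voiced: /b/ (bilabial), /d/ (alveolar), /ɟ/ (palatal).
The uvular row has no voiced member, so the gap is the voiced uvular stop /ɢ/.

/ɢ/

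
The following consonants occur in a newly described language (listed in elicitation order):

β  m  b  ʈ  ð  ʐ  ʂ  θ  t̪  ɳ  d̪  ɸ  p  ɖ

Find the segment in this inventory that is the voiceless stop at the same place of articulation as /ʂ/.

/ʈ/

/ʂ/ is a voiceless retroflex fricative.
The voiceless stop at the same place is a voiceless retroflex stop — in this inventory, /ʈ/.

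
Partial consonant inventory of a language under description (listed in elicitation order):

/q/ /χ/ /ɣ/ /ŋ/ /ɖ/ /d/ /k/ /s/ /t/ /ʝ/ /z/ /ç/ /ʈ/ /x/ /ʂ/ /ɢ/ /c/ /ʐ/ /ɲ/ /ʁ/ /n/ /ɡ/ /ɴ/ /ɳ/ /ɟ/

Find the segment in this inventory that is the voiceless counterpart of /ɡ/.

/ɡ/ is a voiced velar stop.
The voiceless counterpart is a voiceless velar stop — in this inventory, /k/.

/k/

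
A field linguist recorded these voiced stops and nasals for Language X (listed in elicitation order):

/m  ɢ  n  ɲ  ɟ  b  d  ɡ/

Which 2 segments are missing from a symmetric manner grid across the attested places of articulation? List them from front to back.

/ŋ/, /ɴ/

bilabial: oral stop /b/, nasal /m/.
alveolar: oral stop /d/, nasal /n/.
palatal: oral stop /ɟ/, nasal /ɲ/.
velar: oral stop /ɡ/, nasal —.
uvular: oral stop /ɢ/, nasal —.
Gaps, from front to back: velar lacks nasal (/ŋ/); uvular lacks nasal (/ɴ/).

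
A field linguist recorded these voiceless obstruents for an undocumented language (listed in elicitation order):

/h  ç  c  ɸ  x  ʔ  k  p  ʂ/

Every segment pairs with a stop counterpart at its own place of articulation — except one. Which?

Bilabial: /p/ ~ /ɸ/
Palatal: /c/ ~ /ç/
Velar: /k/ ~ /x/
Glottal: /ʔ/ ~ /h/
Retroflex: only /ʂ/ (fricative); no stop partner.
So /ʂ/ is the unpaired segment.

/ʂ/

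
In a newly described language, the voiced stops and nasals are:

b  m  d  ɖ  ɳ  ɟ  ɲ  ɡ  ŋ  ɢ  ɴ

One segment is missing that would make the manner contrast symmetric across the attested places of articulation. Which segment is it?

/n/

place of articulation  oral stop  nasal   
bilabial          b         m       
alveolar          d         —       
retroflex         ɖ         ɳ       
palatal           ɟ         ɲ       
velar             ɡ         ŋ       
uvular            ɢ         ɴ       
The alveolar row has no nasal member, so the gap is the alveolar nasal /n/.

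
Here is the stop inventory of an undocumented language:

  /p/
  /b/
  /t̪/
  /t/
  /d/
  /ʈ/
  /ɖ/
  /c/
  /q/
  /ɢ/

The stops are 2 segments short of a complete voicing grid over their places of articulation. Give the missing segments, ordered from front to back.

bilabial: voiceless /p/, voiced /b/.
dental: voiceless /t̪/, voiced —.
alveolar: voiceless /t/, voiced /d/.
retroflex: voiceless /ʈ/, voiced /ɖ/.
palatal: voiceless /c/, voiced —.
uvular: voiceless /q/, voiced /ɢ/.
Gaps, from front to back: dental lacks voiced (/d̪/); palatal lacks voiced (/ɟ/).

/d̪/, /ɟ/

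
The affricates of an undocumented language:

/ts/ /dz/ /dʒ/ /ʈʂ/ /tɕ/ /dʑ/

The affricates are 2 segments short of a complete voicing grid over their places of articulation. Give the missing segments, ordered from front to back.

alveolar: voiceless /ts/, voiced /dz/.
postalveolar: voiceless —, voiced /dʒ/.
retroflex: voiceless /ʈʂ/, voiced —.
alveolo-palatal: voiceless /tɕ/, voiced /dʑ/.
Gaps, from front to back: postalveolar lacks voiceless (/tʃ/); retroflex lacks voiced (/ɖʐ/).

/tʃ/, /ɖʐ/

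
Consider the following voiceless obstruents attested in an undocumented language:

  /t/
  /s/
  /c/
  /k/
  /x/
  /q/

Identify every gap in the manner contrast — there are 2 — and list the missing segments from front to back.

/ç/, /χ/

Stop: /t/ (alveolar), /c/ (palatal), /k/ (velar), /q/ (uvular).
Fricative: /s/ (alveolar), /x/ (velar).
Gaps, from front to back: palatal lacks fricative (/ç/); uvular lacks fricative (/χ/).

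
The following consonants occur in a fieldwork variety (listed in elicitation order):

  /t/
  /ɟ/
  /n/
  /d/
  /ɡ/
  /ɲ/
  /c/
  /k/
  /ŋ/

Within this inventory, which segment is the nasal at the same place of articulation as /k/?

/ŋ/

/k/ is a voiceless velar stop.
The nasal at the same place is a velar nasal — in this inventory, /ŋ/.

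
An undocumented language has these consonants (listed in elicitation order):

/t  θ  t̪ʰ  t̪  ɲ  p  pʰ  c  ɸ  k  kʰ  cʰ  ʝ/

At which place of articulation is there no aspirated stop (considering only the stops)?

alveolar

place of articulation  plain     aspirated
bilabial          p         pʰ      
dental            t̪        t̪ʰ     
alveolar          t         —       
palatal           c         cʰ      
velar             k         kʰ      
Every place of articulation has an aspirated member except alveolar, where /tʰ/ would be expected.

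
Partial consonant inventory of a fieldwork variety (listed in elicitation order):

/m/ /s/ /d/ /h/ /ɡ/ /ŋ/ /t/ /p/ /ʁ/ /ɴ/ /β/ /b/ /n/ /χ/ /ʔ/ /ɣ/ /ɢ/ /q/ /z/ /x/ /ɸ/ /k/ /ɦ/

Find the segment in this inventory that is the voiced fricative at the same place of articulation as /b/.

/b/ is a voiced bilabial stop.
The voiced fricative at the same place is a voiced bilabial fricative — in this inventory, /β/.

/β/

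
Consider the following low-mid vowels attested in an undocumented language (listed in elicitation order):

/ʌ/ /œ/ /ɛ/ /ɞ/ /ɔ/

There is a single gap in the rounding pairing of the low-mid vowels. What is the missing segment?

/ɜ/

front: unrounded /ɛ/, rounded /œ/.
central: unrounded —, rounded /ɞ/.
back: unrounded /ʌ/, rounded /ɔ/.
The central row has no unrounded member, so the gap is the central unrounded vowel /ɜ/.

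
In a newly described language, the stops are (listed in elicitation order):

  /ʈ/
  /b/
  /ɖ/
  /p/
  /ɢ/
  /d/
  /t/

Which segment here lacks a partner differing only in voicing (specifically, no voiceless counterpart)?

/ɢ/

Bilabial: /p/ ~ /b/
Alveolar: /t/ ~ /d/
Retroflex: /ʈ/ ~ /ɖ/
Uvular: only /ɢ/ (voiced); no voiceless partner.
So /ɢ/ is the unpaired segment.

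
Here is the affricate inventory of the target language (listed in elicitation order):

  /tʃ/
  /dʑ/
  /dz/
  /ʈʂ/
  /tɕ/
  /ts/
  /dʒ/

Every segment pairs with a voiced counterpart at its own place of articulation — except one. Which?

/ʈʂ/

Alveolar: /ts/ ~ /dz/
Postalveolar: /tʃ/ ~ /dʒ/
Alveolo-palatal: /tɕ/ ~ /dʑ/
Retroflex: only /ʈʂ/ (voiceless); no voiced partner.
So /ʈʂ/ is the unpaired segment.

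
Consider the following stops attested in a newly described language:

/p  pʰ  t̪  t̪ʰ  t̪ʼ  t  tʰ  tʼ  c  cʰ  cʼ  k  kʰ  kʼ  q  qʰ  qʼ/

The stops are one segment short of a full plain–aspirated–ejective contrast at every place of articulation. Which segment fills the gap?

/pʼ/

bilabial: plain /p/, aspirated /pʰ/, ejective —.
dental: plain /t̪/, aspirated /t̪ʰ/, ejective /t̪ʼ/.
alveolar: plain /t/, aspirated /tʰ/, ejective /tʼ/.
palatal: plain /c/, aspirated /cʰ/, ejective /cʼ/.
velar: plain /k/, aspirated /kʰ/, ejective /kʼ/.
uvular: plain /q/, aspirated /qʰ/, ejective /qʼ/.
The bilabial row has no ejective member, so the gap is the ejective bilabial stop /pʼ/.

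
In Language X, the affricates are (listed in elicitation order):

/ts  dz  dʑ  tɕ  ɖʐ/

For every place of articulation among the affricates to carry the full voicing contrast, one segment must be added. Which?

alveolar: voiceless /ts/, voiced /dz/.
retroflex: voiceless —, voiced /ɖʐ/.
alveolo-palatal: voiceless /tɕ/, voiced /dʑ/.
The retroflex row has no voiceless member, so the gap is the voiceless retroflex affricate /ʈʂ/.

/ʈʂ/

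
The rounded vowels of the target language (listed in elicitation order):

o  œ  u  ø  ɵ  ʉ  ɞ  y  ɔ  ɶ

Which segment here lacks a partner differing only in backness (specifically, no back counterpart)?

High: /y/ ~ /ʉ/ ~ /u/
High-mid: /ø/ ~ /ɵ/ ~ /o/
Low-mid: /œ/ ~ /ɞ/ ~ /ɔ/
Low: only /ɶ/ (front); no back partner.
So /ɶ/ is the unpaired segment.

/ɶ/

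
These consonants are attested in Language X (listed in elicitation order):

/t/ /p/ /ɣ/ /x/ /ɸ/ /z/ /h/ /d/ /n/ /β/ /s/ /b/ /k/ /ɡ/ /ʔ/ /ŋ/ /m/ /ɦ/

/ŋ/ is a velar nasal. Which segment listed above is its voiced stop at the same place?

/ɡ/

The voiced stop at the same place is a voiced velar stop — in this inventory, /ɡ/.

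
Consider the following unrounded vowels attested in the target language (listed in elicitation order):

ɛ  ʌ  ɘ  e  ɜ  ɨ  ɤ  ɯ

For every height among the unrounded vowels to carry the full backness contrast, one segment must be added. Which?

high: front —, central /ɨ/, back /ɯ/.
high-mid: front /e/, central /ɘ/, back /ɤ/.
low-mid: front /ɛ/, central /ɜ/, back /ʌ/.
The high row has no front member, so the gap is the high front unrounded vowel /i/.

/i/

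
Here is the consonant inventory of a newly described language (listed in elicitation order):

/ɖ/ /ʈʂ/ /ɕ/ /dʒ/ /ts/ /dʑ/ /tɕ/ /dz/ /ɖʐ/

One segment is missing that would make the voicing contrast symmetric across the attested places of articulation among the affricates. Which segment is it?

/tʃ/

alveolar: voiceless /ts/, voiced /dz/.
postalveolar: voiceless —, voiced /dʒ/.
retroflex: voiceless /ʈʂ/, voiced /ɖʐ/.
alveolo-palatal: voiceless /tɕ/, voiced /dʑ/.
The postalveolar row has no voiceless member, so the gap is the voiceless postalveolar affricate /tʃ/.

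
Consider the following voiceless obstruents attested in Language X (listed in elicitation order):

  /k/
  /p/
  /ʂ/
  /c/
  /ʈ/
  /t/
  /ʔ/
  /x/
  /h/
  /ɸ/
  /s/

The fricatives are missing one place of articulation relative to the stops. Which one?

place of articulation  stop      fricative
bilabial          p         ɸ       
alveolar          t         s       
retroflex         ʈ         ʂ       
palatal           c         —       
velar             k         x       
glottal           ʔ         h       
Every place of articulation has a fricative member except palatal, where /ç/ would be expected.

palatal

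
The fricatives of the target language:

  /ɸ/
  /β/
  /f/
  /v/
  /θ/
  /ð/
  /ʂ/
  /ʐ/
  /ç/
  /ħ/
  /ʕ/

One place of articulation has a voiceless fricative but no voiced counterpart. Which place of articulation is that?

place of articulation  voiceless  voiced  
bilabial          ɸ         β       
labiodental       f         v       
dental            θ         ð       
retroflex         ʂ         ʐ       
palatal           ç         —       
pharyngeal        ħ         ʕ       
Every place of articulation has a voiced member except palatal, where /ʝ/ would be expected.

palatal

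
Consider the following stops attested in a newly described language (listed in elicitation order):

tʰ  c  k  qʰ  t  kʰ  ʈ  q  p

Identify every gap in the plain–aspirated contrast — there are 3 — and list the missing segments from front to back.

Plain: /p/ (bilabial), /t/ (alveolar), /ʈ/ (retroflex), /c/ (palatal), /k/ (velar), /q/ (uvular).
Aspirated: /tʰ/ (alveolar), /kʰ/ (velar), /qʰ/ (uvular).
Gaps, from front to back: bilabial lacks aspirated (/pʰ/); retroflex lacks aspirated (/ʈʰ/); palatal lacks aspirated (/cʰ/).

/pʰ/, /ʈʰ/, /cʰ/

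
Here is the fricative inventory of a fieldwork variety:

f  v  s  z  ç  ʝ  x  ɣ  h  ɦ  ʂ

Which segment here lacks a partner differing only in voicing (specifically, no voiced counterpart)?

Labiodental: /f/ ~ /v/
Alveolar: /s/ ~ /z/
Palatal: /ç/ ~ /ʝ/
Velar: /x/ ~ /ɣ/
Glottal: /h/ ~ /ɦ/
Retroflex: only /ʂ/ (voiceless); no voiced partner.
So /ʂ/ is the unpaired segment.

/ʂ/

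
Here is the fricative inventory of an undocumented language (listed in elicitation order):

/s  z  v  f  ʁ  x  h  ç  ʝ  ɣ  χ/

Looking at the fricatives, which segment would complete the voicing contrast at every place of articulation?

/ɦ/

Voiceless: /f/ (labiodental), /s/ (alveolar), /ç/ (palatal), /x/ (velar), /χ/ (uvular), /h/ (glottal).
Voiced: /v/ (labiodental), /z/ (alveolar), /ʝ/ (palatal), /ɣ/ (velar), /ʁ/ (uvular).
The glottal row has no voiced member, so the gap is the voiced glottal fricative /ɦ/.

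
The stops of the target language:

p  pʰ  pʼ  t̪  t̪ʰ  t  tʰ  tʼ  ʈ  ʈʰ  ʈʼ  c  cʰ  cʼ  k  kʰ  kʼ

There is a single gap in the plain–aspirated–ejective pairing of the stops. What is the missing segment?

place of articulation  plain     aspirated  ejective
bilabial          p         pʰ        pʼ      
dental            t̪        t̪ʰ       —       
alveolar          t         tʰ        tʼ      
retroflex         ʈ         ʈʰ        ʈʼ      
palatal           c         cʰ        cʼ      
velar             k         kʰ        kʼ      
The dental row has no ejective member, so the gap is the ejective dental stop /t̪ʼ/.

/t̪ʼ/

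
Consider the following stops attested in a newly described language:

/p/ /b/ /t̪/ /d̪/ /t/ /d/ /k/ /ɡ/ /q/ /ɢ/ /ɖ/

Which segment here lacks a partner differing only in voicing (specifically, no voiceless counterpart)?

/ɖ/

Bilabial: /p/ ~ /b/
Dental: /t̪/ ~ /d̪/
Alveolar: /t/ ~ /d/
Velar: /k/ ~ /ɡ/
Uvular: /q/ ~ /ɢ/
Retroflex: only /ɖ/ (voiced); no voiceless partner.
So /ɖ/ is the unpaired segment.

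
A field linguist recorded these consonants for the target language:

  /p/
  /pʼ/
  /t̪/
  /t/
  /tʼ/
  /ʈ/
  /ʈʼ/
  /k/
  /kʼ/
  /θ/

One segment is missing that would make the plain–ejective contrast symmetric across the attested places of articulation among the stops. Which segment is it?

/t̪ʼ/

place of articulation  plain     ejective
bilabial          p         pʼ      
dental            t̪        —       
alveolar          t         tʼ      
retroflex         ʈ         ʈʼ      
velar             k         kʼ      
The dental row has no ejective member, so the gap is the ejective dental stop /t̪ʼ/.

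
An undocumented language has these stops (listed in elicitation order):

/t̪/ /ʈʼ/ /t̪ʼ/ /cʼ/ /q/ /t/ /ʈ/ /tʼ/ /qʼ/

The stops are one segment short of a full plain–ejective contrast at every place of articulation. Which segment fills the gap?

/c/

place of articulation  plain     ejective
dental            t̪        t̪ʼ     
alveolar          t         tʼ      
retroflex         ʈ         ʈʼ      
palatal           —         cʼ      
uvular            q         qʼ      
The palatal row has no plain member, so the gap is the plain palatal stop /c/.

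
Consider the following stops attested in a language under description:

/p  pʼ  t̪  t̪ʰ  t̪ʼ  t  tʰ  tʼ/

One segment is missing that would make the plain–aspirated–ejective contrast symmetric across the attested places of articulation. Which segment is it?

Plain: /p/ (bilabial), /t̪/ (dental), /t/ (alveolar).
Aspirated: /t̪ʰ/ (dental), /tʰ/ (alveolar).
Ejective: /pʼ/ (bilabial), /t̪ʼ/ (dental), /tʼ/ (alveolar).
The bilabial row has no aspirated member, so the gap is the aspirated bilabial stop /pʰ/.

/pʰ/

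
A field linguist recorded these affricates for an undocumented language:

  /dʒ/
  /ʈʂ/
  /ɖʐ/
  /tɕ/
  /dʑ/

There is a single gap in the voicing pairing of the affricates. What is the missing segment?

place of articulation  voiceless  voiced  
postalveolar      —         dʒ      
retroflex         ʈʂ        ɖʐ      
alveolo-palatal   tɕ        dʑ      
The postalveolar row has no voiceless member, so the gap is the voiceless postalveolar affricate /tʃ/.

/tʃ/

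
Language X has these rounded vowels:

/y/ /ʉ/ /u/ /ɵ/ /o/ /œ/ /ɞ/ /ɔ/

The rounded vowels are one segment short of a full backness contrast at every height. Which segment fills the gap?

height            front     central   back    
high              y         ʉ         u       
high-mid          —         ɵ         o       
low-mid           œ         ɞ         ɔ       
The high-mid row has no front member, so the gap is the high-mid front rounded vowel /ø/.

/ø/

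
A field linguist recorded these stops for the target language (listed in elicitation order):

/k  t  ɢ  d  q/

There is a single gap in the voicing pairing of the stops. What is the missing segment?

Voiceless: /t/ (alveolar), /k/ (velar), /q/ (uvular).
Voiced: /d/ (alveolar), /ɢ/ (uvular).
The velar row has no voiced member, so the gap is the voiced velar stop /ɡ/.

/ɡ/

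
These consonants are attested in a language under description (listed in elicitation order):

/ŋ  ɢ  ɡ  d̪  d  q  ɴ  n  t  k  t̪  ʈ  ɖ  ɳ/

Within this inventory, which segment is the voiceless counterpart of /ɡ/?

/ɡ/ is a voiced velar stop.
The voiceless counterpart is a voiceless velar stop — in this inventory, /k/.

/k/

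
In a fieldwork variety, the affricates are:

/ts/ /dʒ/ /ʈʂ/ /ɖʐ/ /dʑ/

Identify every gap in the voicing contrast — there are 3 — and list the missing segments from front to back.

/dz/, /tʃ/, /tɕ/

place of articulation  voiceless  voiced  
alveolar          ts        —       
postalveolar      —         dʒ      
retroflex         ʈʂ        ɖʐ      
alveolo-palatal   —         dʑ      
Gaps, from front to back: alveolar lacks voiced (/dz/); postalveolar lacks voiceless (/tʃ/); alveolo-palatal lacks voiceless (/tɕ/).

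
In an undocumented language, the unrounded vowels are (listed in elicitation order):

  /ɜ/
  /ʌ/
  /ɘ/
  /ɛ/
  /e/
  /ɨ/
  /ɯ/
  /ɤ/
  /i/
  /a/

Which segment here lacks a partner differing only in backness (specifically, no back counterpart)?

/a/

High: /i/ ~ /ɨ/ ~ /ɯ/
High-mid: /e/ ~ /ɘ/ ~ /ɤ/
Low-mid: /ɛ/ ~ /ɜ/ ~ /ʌ/
Low: only /a/ (front); no back partner.
So /a/ is the unpaired segment.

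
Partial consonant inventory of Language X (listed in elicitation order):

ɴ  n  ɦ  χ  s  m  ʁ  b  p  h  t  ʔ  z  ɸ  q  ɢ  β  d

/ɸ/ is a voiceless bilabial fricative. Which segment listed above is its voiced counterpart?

/β/

The voiced counterpart is a voiced bilabial fricative — in this inventory, /β/.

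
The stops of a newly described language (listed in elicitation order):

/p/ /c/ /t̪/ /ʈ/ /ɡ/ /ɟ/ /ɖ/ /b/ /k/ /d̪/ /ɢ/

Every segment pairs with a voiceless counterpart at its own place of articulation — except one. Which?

/ɢ/

Bilabial: /p/ ~ /b/
Dental: /t̪/ ~ /d̪/
Retroflex: /ʈ/ ~ /ɖ/
Palatal: /c/ ~ /ɟ/
Velar: /k/ ~ /ɡ/
Uvular: only /ɢ/ (voiced); no voiceless partner.
So /ɢ/ is the unpaired segment.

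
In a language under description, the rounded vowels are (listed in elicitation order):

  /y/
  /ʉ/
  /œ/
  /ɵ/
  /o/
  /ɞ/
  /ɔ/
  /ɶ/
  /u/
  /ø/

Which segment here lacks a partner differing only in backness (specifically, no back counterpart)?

/ɶ/

High: /y/ ~ /ʉ/ ~ /u/
High-mid: /ø/ ~ /ɵ/ ~ /o/
Low-mid: /œ/ ~ /ɞ/ ~ /ɔ/
Low: only /ɶ/ (front); no back partner.
So /ɶ/ is the unpaired segment.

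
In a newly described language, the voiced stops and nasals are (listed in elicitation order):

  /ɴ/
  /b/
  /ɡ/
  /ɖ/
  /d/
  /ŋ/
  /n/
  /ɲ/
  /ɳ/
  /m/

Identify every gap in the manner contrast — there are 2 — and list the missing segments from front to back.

Oral stop: /b/ (bilabial), /d/ (alveolar), /ɖ/ (retroflex), /ɡ/ (velar).
Nasal: /m/ (bilabial), /n/ (alveolar), /ɳ/ (retroflex), /ɲ/ (palatal), /ŋ/ (velar), /ɴ/ (uvular).
Gaps, from front to back: palatal lacks oral stop (/ɟ/); uvular lacks oral stop (/ɢ/).

/ɟ/, /ɢ/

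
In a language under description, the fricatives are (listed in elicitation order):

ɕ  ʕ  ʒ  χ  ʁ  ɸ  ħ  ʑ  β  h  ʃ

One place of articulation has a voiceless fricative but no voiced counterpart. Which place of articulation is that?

Voiceless: /ɸ/ (bilabial), /ʃ/ (postalveolar), /ɕ/ (alveolo-palatal), /χ/ (uvular), /ħ/ (pharyngeal), /h/ (glottal).
Voiced: /β/ (bilabial), /ʒ/ (postalveolar), /ʑ/ (alveolo-palatal), /ʁ/ (uvular), /ʕ/ (pharyngeal).
Every place of articulation has a voiced member except glottal, where /ɦ/ would be expected.

glottal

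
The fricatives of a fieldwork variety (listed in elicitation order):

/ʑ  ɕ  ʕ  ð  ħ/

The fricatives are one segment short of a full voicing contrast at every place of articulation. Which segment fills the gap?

Voiceless: /ɕ/ (alveolo-palatal), /ħ/ (pharyngeal).
Voiced: /ð/ (dental), /ʑ/ (alveolo-palatal), /ʕ/ (pharyngeal).
The dental row has no voiceless member, so the gap is the voiceless dental fricative /θ/.

/θ/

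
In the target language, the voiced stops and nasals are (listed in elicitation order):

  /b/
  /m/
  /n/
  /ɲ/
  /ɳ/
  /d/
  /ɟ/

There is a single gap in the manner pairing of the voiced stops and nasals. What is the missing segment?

/ɖ/

bilabial: oral stop /b/, nasal /m/.
alveolar: oral stop /d/, nasal /n/.
retroflex: oral stop —, nasal /ɳ/.
palatal: oral stop /ɟ/, nasal /ɲ/.
The retroflex row has no oral stop member, so the gap is the retroflex oral stop /ɖ/.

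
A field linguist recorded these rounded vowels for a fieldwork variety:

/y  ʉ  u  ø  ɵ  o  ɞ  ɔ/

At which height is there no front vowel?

high: front /y/, central /ʉ/, back /u/.
high-mid: front /ø/, central /ɵ/, back /o/.
low-mid: front —, central /ɞ/, back /ɔ/.
Every height has a front member except low-mid, where /œ/ would be expected.

low-mid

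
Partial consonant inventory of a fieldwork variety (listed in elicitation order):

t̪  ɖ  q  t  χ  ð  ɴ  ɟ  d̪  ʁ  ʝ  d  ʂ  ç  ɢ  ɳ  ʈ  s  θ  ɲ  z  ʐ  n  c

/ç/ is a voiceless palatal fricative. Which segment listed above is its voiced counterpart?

/ʝ/

The voiced counterpart is a voiced palatal fricative — in this inventory, /ʝ/.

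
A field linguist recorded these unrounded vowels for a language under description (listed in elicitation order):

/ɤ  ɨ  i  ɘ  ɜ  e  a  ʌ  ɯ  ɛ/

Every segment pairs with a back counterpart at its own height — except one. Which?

/a/

High: /i/ ~ /ɨ/ ~ /ɯ/
High-mid: /e/ ~ /ɘ/ ~ /ɤ/
Low-mid: /ɛ/ ~ /ɜ/ ~ /ʌ/
Low: only /a/ (front); no back partner.
So /a/ is the unpaired segment.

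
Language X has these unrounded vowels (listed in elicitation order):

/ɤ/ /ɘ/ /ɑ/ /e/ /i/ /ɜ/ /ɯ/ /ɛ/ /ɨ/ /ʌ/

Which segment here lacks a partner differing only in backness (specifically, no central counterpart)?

High: /i/ ~ /ɨ/ ~ /ɯ/
High-mid: /e/ ~ /ɘ/ ~ /ɤ/
Low-mid: /ɛ/ ~ /ɜ/ ~ /ʌ/
Low: only /ɑ/ (back); no central partner.
So /ɑ/ is the unpaired segment.

/ɑ/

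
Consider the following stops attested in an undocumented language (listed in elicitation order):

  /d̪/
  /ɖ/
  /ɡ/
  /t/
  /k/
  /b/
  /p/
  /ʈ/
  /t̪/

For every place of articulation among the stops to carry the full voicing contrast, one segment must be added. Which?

/d/

Voiceless: /p/ (bilabial), /t̪/ (dental), /t/ (alveolar), /ʈ/ (retroflex), /k/ (velar).
Voiced: /b/ (bilabial), /d̪/ (dental), /ɖ/ (retroflex), /ɡ/ (velar).
The alveolar row has no voiced member, so the gap is the voiced alveolar stop /d/.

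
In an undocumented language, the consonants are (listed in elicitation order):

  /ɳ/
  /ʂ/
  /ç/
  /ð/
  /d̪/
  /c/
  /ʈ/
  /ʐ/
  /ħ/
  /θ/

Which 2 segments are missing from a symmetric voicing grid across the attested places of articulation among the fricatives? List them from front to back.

Voiceless: /θ/ (dental), /ʂ/ (retroflex), /ç/ (palatal), /ħ/ (pharyngeal).
Voiced: /ð/ (dental), /ʐ/ (retroflex).
Gaps, from front to back: palatal lacks voiced (/ʝ/); pharyngeal lacks voiced (/ʕ/).

/ʝ/, /ʕ/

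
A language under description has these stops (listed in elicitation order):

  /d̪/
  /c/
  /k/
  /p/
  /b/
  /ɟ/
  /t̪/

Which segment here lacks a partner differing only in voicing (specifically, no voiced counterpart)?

/k/

Bilabial: /p/ ~ /b/
Dental: /t̪/ ~ /d̪/
Palatal: /c/ ~ /ɟ/
Velar: only /k/ (voiceless); no voiced partner.
So /k/ is the unpaired segment.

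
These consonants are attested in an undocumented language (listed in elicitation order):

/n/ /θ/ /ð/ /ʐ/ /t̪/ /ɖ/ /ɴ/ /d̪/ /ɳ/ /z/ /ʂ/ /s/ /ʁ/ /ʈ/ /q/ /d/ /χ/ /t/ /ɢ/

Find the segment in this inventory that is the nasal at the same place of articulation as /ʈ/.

/ʈ/ is a voiceless retroflex stop.
The nasal at the same place is a retroflex nasal — in this inventory, /ɳ/.

/ɳ/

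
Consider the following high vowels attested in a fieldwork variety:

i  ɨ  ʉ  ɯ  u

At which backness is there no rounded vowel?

Unrounded: /i/ (front), /ɨ/ (central), /ɯ/ (back).
Rounded: /ʉ/ (central), /u/ (back).
Every backness has a rounded member except front, where /y/ would be expected.

front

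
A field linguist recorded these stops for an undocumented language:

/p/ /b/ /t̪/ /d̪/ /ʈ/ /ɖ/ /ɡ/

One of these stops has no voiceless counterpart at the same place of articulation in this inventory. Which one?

/ɡ/

Bilabial: /p/ ~ /b/
Dental: /t̪/ ~ /d̪/
Retroflex: /ʈ/ ~ /ɖ/
Velar: only /ɡ/ (voiced); no voiceless partner.
So /ɡ/ is the unpaired segment.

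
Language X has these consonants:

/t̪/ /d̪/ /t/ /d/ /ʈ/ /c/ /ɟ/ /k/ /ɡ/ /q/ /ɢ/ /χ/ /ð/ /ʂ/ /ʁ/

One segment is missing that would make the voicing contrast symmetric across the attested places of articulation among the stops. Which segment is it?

dental: voiceless /t̪/, voiced /d̪/.
alveolar: voiceless /t/, voiced /d/.
retroflex: voiceless /ʈ/, voiced —.
palatal: voiceless /c/, voiced /ɟ/.
velar: voiceless /k/, voiced /ɡ/.
uvular: voiceless /q/, voiced /ɢ/.
The retroflex row has no voiced member, so the gap is the voiced retroflex stop /ɖ/.

/ɖ/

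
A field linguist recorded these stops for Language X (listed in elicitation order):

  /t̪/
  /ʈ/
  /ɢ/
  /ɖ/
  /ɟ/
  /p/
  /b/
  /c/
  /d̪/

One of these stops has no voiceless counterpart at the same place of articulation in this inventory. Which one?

Bilabial: /p/ ~ /b/
Dental: /t̪/ ~ /d̪/
Retroflex: /ʈ/ ~ /ɖ/
Palatal: /c/ ~ /ɟ/
Uvular: only /ɢ/ (voiced); no voiceless partner.
So /ɢ/ is the unpaired segment.

/ɢ/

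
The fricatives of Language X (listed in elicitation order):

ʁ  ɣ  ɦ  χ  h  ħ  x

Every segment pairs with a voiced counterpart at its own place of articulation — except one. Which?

Velar: /x/ ~ /ɣ/
Uvular: /χ/ ~ /ʁ/
Glottal: /h/ ~ /ɦ/
Pharyngeal: only /ħ/ (voiceless); no voiced partner.
So /ħ/ is the unpaired segment.

/ħ/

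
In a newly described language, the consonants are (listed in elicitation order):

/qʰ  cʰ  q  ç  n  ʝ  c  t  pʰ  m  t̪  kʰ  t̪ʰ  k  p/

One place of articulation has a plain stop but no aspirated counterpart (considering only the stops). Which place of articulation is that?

alveolar

Plain: /p/ (bilabial), /t̪/ (dental), /t/ (alveolar), /c/ (palatal), /k/ (velar), /q/ (uvular).
Aspirated: /pʰ/ (bilabial), /t̪ʰ/ (dental), /cʰ/ (palatal), /kʰ/ (velar), /qʰ/ (uvular).
Every place of articulation has an aspirated member except alveolar, where /tʰ/ would be expected.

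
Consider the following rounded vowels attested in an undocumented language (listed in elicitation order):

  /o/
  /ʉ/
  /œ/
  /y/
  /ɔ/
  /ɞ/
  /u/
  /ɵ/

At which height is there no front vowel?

height            front     central   back    
high              y         ʉ         u       
high-mid          —         ɵ         o       
low-mid           œ         ɞ         ɔ       
Every height has a front member except high-mid, where /ø/ would be expected.

high-mid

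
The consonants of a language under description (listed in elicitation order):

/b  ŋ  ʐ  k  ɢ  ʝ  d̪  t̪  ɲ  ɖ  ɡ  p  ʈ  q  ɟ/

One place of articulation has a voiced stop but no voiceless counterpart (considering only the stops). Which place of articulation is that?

palatal

Voiceless: /p/ (bilabial), /t̪/ (dental), /ʈ/ (retroflex), /k/ (velar), /q/ (uvular).
Voiced: /b/ (bilabial), /d̪/ (dental), /ɖ/ (retroflex), /ɟ/ (palatal), /ɡ/ (velar), /ɢ/ (uvular).
Every place of articulation has a voiceless member except palatal, where /c/ would be expected.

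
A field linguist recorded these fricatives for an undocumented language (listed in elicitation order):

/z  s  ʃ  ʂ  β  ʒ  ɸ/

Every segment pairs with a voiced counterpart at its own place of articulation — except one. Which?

/ʂ/

Bilabial: /ɸ/ ~ /β/
Alveolar: /s/ ~ /z/
Postalveolar: /ʃ/ ~ /ʒ/
Retroflex: only /ʂ/ (voiceless); no voiced partner.
So /ʂ/ is the unpaired segment.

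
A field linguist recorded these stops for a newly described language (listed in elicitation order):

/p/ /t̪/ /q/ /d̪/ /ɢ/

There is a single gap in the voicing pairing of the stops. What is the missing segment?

/b/

place of articulation  voiceless  voiced  
bilabial          p         —       
dental            t̪        d̪      
uvular            q         ɢ       
The bilabial row has no voiced member, so the gap is the voiced bilabial stop /b/.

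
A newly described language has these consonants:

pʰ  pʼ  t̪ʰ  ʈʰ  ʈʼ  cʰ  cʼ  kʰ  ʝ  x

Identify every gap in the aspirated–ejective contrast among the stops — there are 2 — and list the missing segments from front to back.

/t̪ʼ/, /kʼ/

Aspirated: /pʰ/ (bilabial), /t̪ʰ/ (dental), /ʈʰ/ (retroflex), /cʰ/ (palatal), /kʰ/ (velar).
Ejective: /pʼ/ (bilabial), /ʈʼ/ (retroflex), /cʼ/ (palatal).
Gaps, from front to back: dental lacks ejective (/t̪ʼ/); velar lacks ejective (/kʼ/).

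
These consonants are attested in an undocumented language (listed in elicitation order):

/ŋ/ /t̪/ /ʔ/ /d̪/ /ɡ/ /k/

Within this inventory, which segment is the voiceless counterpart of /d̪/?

/t̪/

/d̪/ is a voiced dental stop.
The voiceless counterpart is a voiceless dental stop — in this inventory, /t̪/.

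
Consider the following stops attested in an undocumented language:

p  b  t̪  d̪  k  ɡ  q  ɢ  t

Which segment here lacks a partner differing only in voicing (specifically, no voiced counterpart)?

Bilabial: /p/ ~ /b/
Dental: /t̪/ ~ /d̪/
Velar: /k/ ~ /ɡ/
Uvular: /q/ ~ /ɢ/
Alveolar: only /t/ (voiceless); no voiced partner.
So /t/ is the unpaired segment.

/t/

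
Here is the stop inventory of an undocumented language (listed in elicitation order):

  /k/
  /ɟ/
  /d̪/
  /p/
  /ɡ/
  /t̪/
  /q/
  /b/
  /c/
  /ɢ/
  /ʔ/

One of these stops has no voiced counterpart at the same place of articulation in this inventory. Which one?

/ʔ/

Bilabial: /p/ ~ /b/
Dental: /t̪/ ~ /d̪/
Palatal: /c/ ~ /ɟ/
Velar: /k/ ~ /ɡ/
Uvular: /q/ ~ /ɢ/
Glottal: only /ʔ/ (voiceless); no voiced partner.
So /ʔ/ is the unpaired segment.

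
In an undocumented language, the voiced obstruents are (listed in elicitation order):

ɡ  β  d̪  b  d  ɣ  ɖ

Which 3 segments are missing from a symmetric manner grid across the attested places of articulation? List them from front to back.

/ð/, /z/, /ʐ/

bilabial: stop /b/, fricative /β/.
dental: stop /d̪/, fricative —.
alveolar: stop /d/, fricative —.
retroflex: stop /ɖ/, fricative —.
velar: stop /ɡ/, fricative /ɣ/.
Gaps, from front to back: dental lacks fricative (/ð/); alveolar lacks fricative (/z/); retroflex lacks fricative (/ʐ/).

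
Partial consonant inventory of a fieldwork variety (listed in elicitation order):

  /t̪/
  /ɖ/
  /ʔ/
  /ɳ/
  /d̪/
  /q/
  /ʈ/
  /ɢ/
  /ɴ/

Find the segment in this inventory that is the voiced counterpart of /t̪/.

/t̪/ is a voiceless dental stop.
The voiced counterpart is a voiced dental stop — in this inventory, /d̪/.

/d̪/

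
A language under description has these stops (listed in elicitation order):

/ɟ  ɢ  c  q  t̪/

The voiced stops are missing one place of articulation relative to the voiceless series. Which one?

dental: voiceless /t̪/, voiced —.
palatal: voiceless /c/, voiced /ɟ/.
uvular: voiceless /q/, voiced /ɢ/.
Every place of articulation has a voiced member except dental, where /d̪/ would be expected.

dental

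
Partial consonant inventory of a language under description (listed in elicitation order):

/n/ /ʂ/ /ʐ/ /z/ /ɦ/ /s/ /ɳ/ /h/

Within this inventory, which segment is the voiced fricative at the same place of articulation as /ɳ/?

/ʐ/

/ɳ/ is a retroflex nasal.
The voiced fricative at the same place is a voiced retroflex fricative — in this inventory, /ʐ/.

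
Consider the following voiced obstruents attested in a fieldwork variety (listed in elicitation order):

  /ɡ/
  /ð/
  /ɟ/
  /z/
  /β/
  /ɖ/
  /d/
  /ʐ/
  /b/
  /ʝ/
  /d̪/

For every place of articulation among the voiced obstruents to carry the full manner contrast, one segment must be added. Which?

place of articulation  stop      fricative
bilabial          b         β       
dental            d̪        ð       
alveolar          d         z       
retroflex         ɖ         ʐ       
palatal           ɟ         ʝ       
velar             ɡ         —       
The velar row has no fricative member, so the gap is the velar fricative /ɣ/.

/ɣ/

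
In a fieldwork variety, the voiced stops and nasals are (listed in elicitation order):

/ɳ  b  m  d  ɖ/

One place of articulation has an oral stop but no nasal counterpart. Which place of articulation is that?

bilabial: oral stop /b/, nasal /m/.
alveolar: oral stop /d/, nasal —.
retroflex: oral stop /ɖ/, nasal /ɳ/.
Every place of articulation has a nasal member except alveolar, where /n/ would be expected.

alveolar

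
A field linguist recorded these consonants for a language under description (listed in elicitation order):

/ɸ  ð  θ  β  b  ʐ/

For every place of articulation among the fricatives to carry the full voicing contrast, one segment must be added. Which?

Voiceless: /ɸ/ (bilabial), /θ/ (dental).
Voiced: /β/ (bilabial), /ð/ (dental), /ʐ/ (retroflex).
The retroflex row has no voiceless member, so the gap is the voiceless retroflex fricative /ʂ/.

/ʂ/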